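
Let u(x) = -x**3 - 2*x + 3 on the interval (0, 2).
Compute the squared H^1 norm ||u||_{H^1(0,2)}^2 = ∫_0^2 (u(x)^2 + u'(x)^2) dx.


||u||_{H^1}^2 = 12826/105

The H^1 norm (squared) on an interval (0, L) is
  ||u||_{H^1}^2 = ∫_0^L u(x)^2 dx + ∫_0^L u'(x)^2 dx.
Compute u'(x) = -3*x**2 - 2.
Then u(x)^2 = x**6 + 4*x**4 - 6*x**3 + 4*x**2 - 12*x + 9 and u'(x)^2 = 9*x**4 + 12*x**2 + 4.
Integrate each monomial from 0 to 2 using ∫_0^2 c·x^n dx = c·2^(n+1)/(n+1):
  ∫_0^2 u(x)^2 dx = ∫_0^2 (x^6 + 4*x^4 - 6*x^3 + 4*x^2 - 12*x + 9) dx. Term by term:
    ∫_0^2 x^6 dx = 128/7;  ∫_0^2 4*x^4 dx = 128/5;  ∫_0^2 -6*x^3 dx = -24;
    ∫_0^2 4*x^2 dx = 32/3;  ∫_0^2 -12*x dx = -24;  ∫_0^2 9 dx = 18.
  Sum: 128/7 + 128/5 − 24 + 32/3 − 24 + 18 = 2578/105.
  ∫_0^2 u'(x)^2 dx = ∫_0^2 (9*x^4 + 12*x^2 + 4) dx. Term by term:
    ∫_0^2 9*x^4 dx = 288/5;  ∫_0^2 12*x^2 dx = 32;  ∫_0^2 4 dx = 8.
  Sum: 288/5 + 32 + 8 = 488/5.
Adding: ||u||_{H^1}^2 = 2578/105 + 488/5 = 12826/105.


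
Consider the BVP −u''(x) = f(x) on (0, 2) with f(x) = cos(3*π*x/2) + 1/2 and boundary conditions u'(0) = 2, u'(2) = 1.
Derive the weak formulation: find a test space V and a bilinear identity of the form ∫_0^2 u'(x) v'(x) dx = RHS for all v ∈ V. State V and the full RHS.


V = H^1(0, 2) (v unrestricted at boundary; u is determined up to an additive constant); weak form: ∫_0^2 u'v' dx = ∫_0^2 (cos(3*π*x/2) + 1/2) v dx + v(2) − 2·v(0) for all v ∈ V.

Multiply both sides by a test function v and integrate from 0 to 2:
  ∫_0^2 −u''(x) v(x) dx = ∫_0^2 f(x) v(x) dx.
Integrate the LHS by parts once:
  ∫_0^2 −u'' v dx = −[u'(x) v(x)]_0^2 + ∫_0^2 u'(x) v'(x) dx.
Thus ∫_0^2 u'(x) v'(x) dx = ∫_0^2 f(x) v(x) dx + [u'(x) v(x)]_0^2.
Choose V so that boundary terms are either known or forced to vanish.
u has inhomogeneous Neumann u'(0) = 2, u'(2) = 1. [u' v]_0^2 = (1)·v(2) − (2)·v(0) = v(2) − 2·v(0). Take V = H^1(0, 2); boundary term becomes part of RHS.
Weak formulation: find u (satisfying any essential BC) such that ∫_0^2 u'(x) v'(x) dx = ∫_0^2 f v dx + v(2) − 2·v(0) for all v ∈ V (Neumann data are natural BCs: they enter the RHS as boundary terms).
Substituting f(x) = cos(3*π*x/2) + 1/2, the right-hand side is ∫_0^2 (cos(3*π*x/2) + 1/2) v dx + v(2) − 2·v(0).
Compatibility check (pure Neumann): taking v ≡ 1 ∈ V gives 0 = ∫_0^2 f dx + (1) − (2), i.e. ∫_0^2 f dx must equal u'(0) − u'(2) = 1. Indeed ∫_0^2 (cos(3*π*x/2) + 1/2) dx = 1, so the data are compatible. The solution is then unique only up to an additive constant (fix it e.g. by requiring ∫_0^2 u dx = 0).


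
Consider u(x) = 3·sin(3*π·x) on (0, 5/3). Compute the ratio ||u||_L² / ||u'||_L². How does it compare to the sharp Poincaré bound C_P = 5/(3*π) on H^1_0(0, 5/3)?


||u||_L² / ||u'||_L² = 1/(3*π) < C_P = 5/(3*π).

u(x) = 3·sin(3*π·x), so u'(x) = 9*π*cos(3*π*x).
Writing u(x) = A·sin(kπx/L) with A = 3 and k = 5, use ∫_0^L sin²(kπx/L) dx = L/2 and ∫_0^L cos²(kπx/L) dx = L/2.
u² = 9·sin²(3*π·x) and (u')² = 81*π^2·cos²(3*π·x), and each of sin², cos² integrates to L/2 = 5/6 over (0, 5/3).
∫_0^5/3 u² dx = 15/2, so ||u||_L² = sqrt(30)/2.
∫_0^5/3 (u')² dx = 135*π^2/2, so ||u'||_L² = 3*sqrt(30)*π/2.
Ratio ||u||_L² / ||u'||_L² = 1/(3*π).
Sharp Poincaré constant on H^1_0(0, 5/3) is C_P = L/π = 5/(3*π), achieved by sin(3*π/5·x).
This is the k = 5 harmonic; the ratio L/(kπ) is strictly less than C_P = L/π, consistent with the sharp inequality ||u||_L² ≤ C_P ||u'||_L².


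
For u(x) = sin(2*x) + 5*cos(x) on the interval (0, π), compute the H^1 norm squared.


||u||_{H^1(0,π)}^2 = 80/3 + 55*π/2

u'(x) = -5*sin(x) + 2*cos(2*x).
Expand u² and (u')² and integrate term by term on (0, π), using: for integers n ≥ 1, ∫_0^π sin²(nx) dx = ∫_0^π cos²(nx) dx = π/2; for n ≠ n', ∫_0^π sin(nx)sin(n'x) dx = ∫_0^π cos(nx)cos(n'x) dx = 0; and by product-to-sum, ∫_0^π sin(nx)cos(n'x) dx = ½∫_0^π [sin((n+n')x) + sin((n−n')x)] dx, which is 0 when n+n' is even and 2n/(n²−n'²) when n+n' is odd (it need not vanish on (0, π)).
  u² squared terms: (5)²·∫cos(x)² dx = 25·π/2 = 25*π/2;  (1)²·∫sin(2x)² dx = 1·π/2 = π/2.
  u² cross terms: 2·(5)·(1)·∫cos(x)·sin(2x) dx = 10·(4/3) = 40/3.
  So ∫_0^π u² dx = 25*π/2 + π/2 + 40/3 = 40/3 + 13*π.
  (u')² squared terms: (-5)²·∫sin(x)² dx = 25·π/2 = 25*π/2;  (2)²·∫cos(2x)² dx = 4·π/2 = 2*π.
  (u')² cross terms: 2·(-5)·(2)·∫sin(x)·cos(2x) dx = -20·(-2/3) = 40/3.
  So ∫_0^π (u')² dx = 25*π/2 + 2*π + 40/3 = 40/3 + 29*π/2.
||u||_{H^1}^2 = (40/3 + 13*π) + (40/3 + 29*π/2) = 80/3 + 55*π/2.


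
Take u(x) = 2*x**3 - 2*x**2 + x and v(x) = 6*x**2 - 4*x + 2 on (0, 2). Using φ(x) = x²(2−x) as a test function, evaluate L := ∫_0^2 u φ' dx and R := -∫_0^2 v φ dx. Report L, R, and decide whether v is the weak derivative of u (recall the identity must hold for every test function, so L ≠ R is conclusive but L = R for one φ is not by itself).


LHS = -116/15, RHS = -136/15. No, v is not the weak derivative of u.

u(x) = 2*x**3 - 2*x**2 + x, classical derivative u'(x) = 6*x**2 - 4*x + 1.
φ(x) = x²(2−x), so φ'(x) = x*(4 - 3*x).
Note φ(0) = φ(2) = 0, so the boundary term u·φ vanishes.
LHS = ∫_0^2 u(x) φ'(x) dx = ∫_0^2 (-6*x^5 + 14*x^4 - 11*x^3 + 4*x^2) dx. Term by term:
  ∫_0^2 -6*x^5 dx = -64;  ∫_0^2 14*x^4 dx = 448/5;  ∫_0^2 -11*x^3 dx = -44;
  ∫_0^2 4*x^2 dx = 32/3.
Sum: -64 + 448/5 − 44 + 32/3 = -116/15.
So LHS = -116/15.
∫_0^2 v(x) φ(x) dx = ∫_0^2 (-6*x^5 + 16*x^4 - 10*x^3 + 4*x^2) dx. Term by term:
  ∫_0^2 -6*x^5 dx = -64;  ∫_0^2 16*x^4 dx = 512/5;  ∫_0^2 -10*x^3 dx = -40;
  ∫_0^2 4*x^2 dx = 32/3.
Sum: -64 + 512/5 − 40 + 32/3 = 136/15.
So RHS = -∫_0^2 v(x) φ(x) dx = -136/15.
LHS − RHS = 4/3 ≠ 0, so the identity fails.
(For a valid weak derivative the identity must hold for EVERY test function, in particular this one. The failure shows v is NOT the weak derivative of u.)
Correct weak derivative would be u'(x) = 6*x**2 - 4*x + 1.


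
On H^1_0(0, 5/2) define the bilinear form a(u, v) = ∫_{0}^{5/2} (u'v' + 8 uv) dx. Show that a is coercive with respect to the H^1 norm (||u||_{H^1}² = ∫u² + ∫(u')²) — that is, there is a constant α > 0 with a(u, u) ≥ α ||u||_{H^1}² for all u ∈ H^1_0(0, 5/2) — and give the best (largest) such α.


α = 1

Coercivity of a(·,·) on H^1_0(0, 5/2) means a(u, u) ≥ α ||u||_{H^1}² for every u ∈ H^1_0.
The interval has length L = 5/2, and Poincaré/coercivity depend only on L. Here a(u, u) = ∫(u')² + (8)·∫u².
Here c = 8 ≥ 1, so a(u,u) = ∫(u')² + c∫u² ≥ ∫(u')² + ∫u² = ||u||_{H^1}², i.e. α = 1 works. No larger α is possible: a(u,u) ≥ α||u||_{H^1}² means (1−α)∫(u')² ≥ (α−c)∫u², and for the modes u_n = sin(nπ(x−x₀)/L) (x₀ the left endpoint) one has ∫u_n²/∫(u_n')² = (L/(nπ))² → 0, so a(u_n,u_n)/||u_n||_{H^1}² → 1. Hence the optimal constant is α = 1.
Therefore α = 1.


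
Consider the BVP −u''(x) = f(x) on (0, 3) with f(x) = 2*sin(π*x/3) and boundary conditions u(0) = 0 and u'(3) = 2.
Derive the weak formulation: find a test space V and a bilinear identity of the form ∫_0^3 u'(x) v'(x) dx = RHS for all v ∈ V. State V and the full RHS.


V = {v ∈ H^1(0, 3) : v(0) = 0} (test functions vanish at x = 0 where u is specified); weak form: ∫_0^3 u'v' dx = ∫_0^3 (2*sin(π*x/3)) v dx + 2·v(3) for all v ∈ V.

Multiply both sides by a test function v and integrate from 0 to 3:
  ∫_0^3 −u''(x) v(x) dx = ∫_0^3 f(x) v(x) dx.
Integrate the LHS by parts once:
  ∫_0^3 −u'' v dx = −[u'(x) v(x)]_0^3 + ∫_0^3 u'(x) v'(x) dx.
Thus ∫_0^3 u'(x) v'(x) dx = ∫_0^3 f(x) v(x) dx + [u'(x) v(x)]_0^3.
Choose V so that boundary terms are either known or forced to vanish.
Mixed BC: u(0) = 0 (Dirichlet) and u'(3) = 2 (Neumann). Define V = {v ∈ H^1(0, 3) : v(0) = 0}. Then [u' v]_0^3 = u'(3)·v(3) − u'(0)·0 = 2·v(3).
Weak formulation: find u (satisfying any essential BC) such that ∫_0^3 u'(x) v'(x) dx = ∫_0^3 f v dx + 2·v(3) for all v ∈ V (Dirichlet at 0 absorbed into V; Neumann datum at x = 3 contributes the boundary term).
Substituting f(x) = 2*sin(π*x/3), the right-hand side is ∫_0^3 (2*sin(π*x/3)) v dx + 2·v(3).


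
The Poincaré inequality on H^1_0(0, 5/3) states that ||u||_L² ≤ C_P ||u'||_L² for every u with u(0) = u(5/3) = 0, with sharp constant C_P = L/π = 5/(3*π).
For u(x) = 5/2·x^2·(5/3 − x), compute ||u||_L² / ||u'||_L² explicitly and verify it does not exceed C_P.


||u||_L² / ||u'||_L² = 5*sqrt(14)/42 < C_P = 5/(3*π).

u(x) = 5/2·x^2·(5/3 − x), so u'(x) = 5*x*(10 - 9*x)/6.
u(x) = 5/2·x^2·(5/3 − x) vanishes at x = 0 and x = 5/3, so u ∈ H^1_0(0, 5/3). Differentiate via the product rule and integrate the resulting polynomials term by term.
  ∫_0^5/3 u² dx = ∫_0^5/3 (25*x^6/4 - 125*x^5/6 + 625*x^4/36) dx. Term by term:
    ∫_0^5/3 25*x^6/4 dx = 1953125/61236;  ∫_0^5/3 -125*x^5/6 dx = -1953125/26244;  ∫_0^5/3 625*x^4/36 dx = 390625/8748.
  Sum: 1953125/61236 − 1953125/26244 + 390625/8748 = 390625/183708.
  ∫_0^5/3 (u')² dx = ∫_0^5/3 (225*x^4/4 - 125*x^3 + 625*x^2/9) dx. Term by term:
    ∫_0^5/3 225*x^4/4 dx = 15625/108;  ∫_0^5/3 -125*x^3 dx = -78125/324;  ∫_0^5/3 625*x^2/9 dx = 78125/729.
  Sum: 15625/108 − 78125/324 + 78125/729 = 15625/1458.
∫_0^5/3 u² dx = 390625/183708, so ||u||_L² = 625*sqrt(7)/1134.
∫_0^5/3 (u')² dx = 15625/1458, so ||u'||_L² = 125*sqrt(2)/54.
Ratio ||u||_L² / ||u'||_L² = 5*sqrt(14)/42.
Sharp Poincaré constant on H^1_0(0, 5/3) is C_P = L/π = 5/(3*π), achieved by sin(3*π/5·x).
A polynomial bump cannot attain the sharp Poincaré constant (only the first sine eigenfunction does), so the ratio is strictly less than C_P, consistent with ||u||_L² ≤ C_P ||u'||_L².


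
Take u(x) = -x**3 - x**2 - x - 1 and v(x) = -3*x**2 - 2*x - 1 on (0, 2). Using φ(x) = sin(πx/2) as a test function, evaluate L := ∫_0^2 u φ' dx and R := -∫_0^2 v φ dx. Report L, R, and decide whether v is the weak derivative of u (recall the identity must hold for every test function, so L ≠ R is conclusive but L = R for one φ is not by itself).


LHS = -96/π^3 + 36/π, RHS = -96/π^3 + 36/π. Yes, v = u' weakly.

u(x) = -x**3 - x**2 - x - 1, classical derivative u'(x) = -3*x**2 - 2*x - 1.
φ(x) = sin(πx/2), so φ'(x) = π*cos(π*x/2)/2.
Note φ(0) = φ(2) = 0, so the boundary term u·φ vanishes.
LHS = ∫_0^2 u(x) φ'(x) dx = ∫_0^2 (-π*x^3*cos(π*x/2)/2 - π*x^2*cos(π*x/2)/2 - π*x*cos(π*x/2)/2 - π*cos(π*x/2)/2) dx. Term by term:
  ∫_0^2 -π*cos(π*x/2)/2 dx = 0;  ∫_0^2 -π*x*cos(π*x/2)/2 dx = 4/π;  ∫_0^2 -π*x^2*cos(π*x/2)/2 dx = 8/π;
  ∫_0^2 -π*x^3*cos(π*x/2)/2 dx = -96/π^3 + 24/π.
Sum: 0 + 4/π + 8/π + -96/π^3 + 24/π = -96/π^3 + 36/π.
So LHS = -96/π^3 + 36/π.
∫_0^2 v(x) φ(x) dx = ∫_0^2 (-3*x^2*sin(π*x/2) - 2*x*sin(π*x/2) - sin(π*x/2)) dx. Term by term:
  ∫_0^2 -sin(π*x/2) dx = -4/π;  ∫_0^2 -3*x^2*sin(π*x/2) dx = -24/π + 96/π^3;  ∫_0^2 -2*x*sin(π*x/2) dx = -8/π.
Sum: -4/π + -24/π + 96/π^3 − 8/π = -36/π + 96/π^3.
So RHS = -∫_0^2 v(x) φ(x) dx = -96/π^3 + 36/π.
LHS = RHS, so the identity holds for this test φ.
Moreover u is smooth here and v(x) = u'(x) = -3*x**2 - 2*x - 1 pointwise, so the identity holds for every test function. Hence v is the weak derivative of u.


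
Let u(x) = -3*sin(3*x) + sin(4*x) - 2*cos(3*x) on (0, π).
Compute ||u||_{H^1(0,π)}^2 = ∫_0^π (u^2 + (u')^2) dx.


||u||_{H^1(0,π)}^2 = -320/7 + 147*π/2

u'(x) = 6*sin(3*x) - 9*cos(3*x) + 4*cos(4*x).
Expand u² and (u')² and integrate term by term on (0, π), using: for integers n ≥ 1, ∫_0^π sin²(nx) dx = ∫_0^π cos²(nx) dx = π/2; for n ≠ n', ∫_0^π sin(nx)sin(n'x) dx = ∫_0^π cos(nx)cos(n'x) dx = 0; and by product-to-sum, ∫_0^π sin(nx)cos(n'x) dx = ½∫_0^π [sin((n+n')x) + sin((n−n')x)] dx, which is 0 when n+n' is even and 2n/(n²−n'²) when n+n' is odd (it need not vanish on (0, π)).
  u² squared terms: (-3)²·∫sin(3x)² dx = 9·π/2 = 9*π/2;  (-2)²·∫cos(3x)² dx = 4·π/2 = 2*π;  (1)²·∫sin(4x)² dx = 1·π/2 = π/2.
  u² cross terms: 2·(-3)·(-2)·∫sin(3x)·cos(3x) dx = 12·(0) = 0;  2·(-3)·(1)·∫sin(3x)·sin(4x) dx = -6·(0) = 0;  2·(-2)·(1)·∫cos(3x)·sin(4x) dx = -4·(8/7) = -32/7.
  So ∫_0^π u² dx = 9*π/2 + 2*π + π/2 + 0 + 0 − 32/7 = -32/7 + 7*π.
  (u')² squared terms: (-9)²·∫cos(3x)² dx = 81·π/2 = 81*π/2;  (4)²·∫cos(4x)² dx = 16·π/2 = 8*π;  (6)²·∫sin(3x)² dx = 36·π/2 = 18*π.
  (u')² cross terms: 2·(-9)·(4)·∫cos(3x)·cos(4x) dx = -72·(0) = 0;  2·(-9)·(6)·∫cos(3x)·sin(3x) dx = -108·(0) = 0;  2·(4)·(6)·∫cos(4x)·sin(3x) dx = 48·(-6/7) = -288/7.
  So ∫_0^π (u')² dx = 81*π/2 + 8*π + 18*π + 0 + 0 − 288/7 = -288/7 + 133*π/2.
||u||_{H^1}^2 = (-32/7 + 7*π) + (-288/7 + 133*π/2) = -320/7 + 147*π/2.


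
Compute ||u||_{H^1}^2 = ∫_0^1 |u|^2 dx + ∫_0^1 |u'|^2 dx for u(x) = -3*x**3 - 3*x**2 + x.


||u||_{H^1}^2 = 10063/210

The H^1 norm (squared) on an interval (0, L) is
  ||u||_{H^1}^2 = ∫_0^L u(x)^2 dx + ∫_0^L u'(x)^2 dx.
Compute u'(x) = -9*x**2 - 6*x + 1.
Then u(x)^2 = 9*x**6 + 18*x**5 + 3*x**4 - 6*x**3 + x**2 and u'(x)^2 = 81*x**4 + 108*x**3 + 18*x**2 - 12*x + 1.
Integrate each monomial from 0 to 1 using ∫_0^1 c·x^n dx = c·1^(n+1)/(n+1):
  ∫_0^1 u(x)^2 dx = ∫_0^1 (9*x^6 + 18*x^5 + 3*x^4 - 6*x^3 + x^2) dx. Term by term:
    ∫_0^1 9*x^6 dx = 9/7;  ∫_0^1 18*x^5 dx = 3;  ∫_0^1 3*x^4 dx = 3/5;
    ∫_0^1 -6*x^3 dx = -3/2;  ∫_0^1 x^2 dx = 1/3.
  Sum: 9/7 + 3 + 3/5 − 3/2 + 1/3 = 781/210.
  ∫_0^1 u'(x)^2 dx = ∫_0^1 (81*x^4 + 108*x^3 + 18*x^2 - 12*x + 1) dx. Term by term:
    ∫_0^1 81*x^4 dx = 81/5;  ∫_0^1 108*x^3 dx = 27;  ∫_0^1 18*x^2 dx = 6;
    ∫_0^1 -12*x dx = -6;  ∫_0^1 1 dx = 1.
  Sum: 81/5 + 27 + 6 − 6 + 1 = 221/5.
Adding: ||u||_{H^1}^2 = 781/210 + 221/5 = 10063/210.


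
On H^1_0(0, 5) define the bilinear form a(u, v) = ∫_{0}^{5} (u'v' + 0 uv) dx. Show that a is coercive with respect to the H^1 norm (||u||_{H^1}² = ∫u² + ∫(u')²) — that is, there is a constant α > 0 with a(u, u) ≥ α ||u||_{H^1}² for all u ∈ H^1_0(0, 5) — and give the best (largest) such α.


α = π^2/(π^2 + 25)

Coercivity of a(·,·) on H^1_0(0, 5) means a(u, u) ≥ α ||u||_{H^1}² for every u ∈ H^1_0.
The interval has length L = 5, and Poincaré/coercivity depend only on L. Here a(u, u) = ∫(u')² + (0)·∫u².
Here c = 0, so a(u,u) = ∫(u')² alone. The condition a(u,u) ≥ α||u||_{H^1}² reads (1−α)∫(u')² ≥ (α−c)∫u². Any admissible α is ≤ 1 (rapidly oscillating u have ∫u²/∫(u')² → 0), and α = 1 would force 0 ≥ (1−c)∫u², impossible since c < 1; so 1−α > 0. By the sharp Poincaré inequality on H^1_0 of an interval of length L, ∫(u')² ≥ (π/L)²∫u² with equality for the first sine mode sin(π(x−x₀)/L) (x₀ the left endpoint), so the inequality holds for all u iff (1−α)(π/L)² ≥ α − c, i.e. α ≤ ((π/L)² + c)/((π/L)² + 1) = (1 + c(L/π)²)/(1 + (L/π)²). (Direct route, valid since c ≤ 0: Poincaré gives c∫u² ≥ c(L/π)²∫(u')², so a(u,u) ≥ (1 + c(L/π)²)∫(u')², while ||u||_{H^1}² ≤ (1 + (L/π)²)∫(u')²; dividing yields the same α.) With (π/L)² = π^2/25 and c = 0, the largest admissible constant is α = ((π/L)² + c)/((π/L)² + 1).
Simplifying, α = π^2/(π^2 + 25).


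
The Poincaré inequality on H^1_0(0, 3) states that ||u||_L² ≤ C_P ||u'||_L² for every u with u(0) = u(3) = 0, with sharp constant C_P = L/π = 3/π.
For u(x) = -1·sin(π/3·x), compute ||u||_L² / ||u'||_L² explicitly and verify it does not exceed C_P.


||u||_L² / ||u'||_L² = 3/π = C_P.

u(x) = -1·sin(π/3·x), so u'(x) = -π*cos(π*x/3)/3.
Writing u(x) = A·sin(kπx/L) with A = -1 and k = 1, use ∫_0^L sin²(kπx/L) dx = L/2 and ∫_0^L cos²(kπx/L) dx = L/2.
u² = 1·sin²(π/3·x) and (u')² = π^2/9·cos²(π/3·x), and each of sin², cos² integrates to L/2 = 3/2 over (0, 3).
∫_0^3 u² dx = 3/2, so ||u||_L² = sqrt(6)/2.
∫_0^3 (u')² dx = π^2/6, so ||u'||_L² = sqrt(6)*π/6.
Ratio ||u||_L² / ||u'||_L² = 3/π.
Sharp Poincaré constant on H^1_0(0, 3) is C_P = L/π = 3/π, achieved by sin(π/3·x).
This is the k = 1 eigenfunction (up to amplitude), so the ratio equals the sharp Poincaré constant exactly.


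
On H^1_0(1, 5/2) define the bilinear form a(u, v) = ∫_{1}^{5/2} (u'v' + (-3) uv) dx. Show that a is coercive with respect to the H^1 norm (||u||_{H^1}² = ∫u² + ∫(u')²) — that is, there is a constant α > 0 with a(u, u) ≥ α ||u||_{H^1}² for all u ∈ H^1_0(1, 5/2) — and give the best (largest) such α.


α = (-27 + 4*π^2)/(9 + 4*π^2)

Coercivity of a(·,·) on H^1_0(1, 5/2) means a(u, u) ≥ α ||u||_{H^1}² for every u ∈ H^1_0.
The interval has length L = 3/2, and Poincaré/coercivity depend only on L. Here a(u, u) = ∫(u')² + (-3)·∫u².
Here c = -3 < 0 with |c| < (π/L)² = 4*π^2/9, so coercivity still holds. The condition a(u,u) ≥ α||u||_{H^1}² reads (1−α)∫(u')² ≥ (α−c)∫u². Any admissible α is ≤ 1 (rapidly oscillating u have ∫u²/∫(u')² → 0), and α = 1 would force 0 ≥ (1−c)∫u², impossible since c < 1; so 1−α > 0. By the sharp Poincaré inequality on H^1_0 of an interval of length L, ∫(u')² ≥ (π/L)²∫u² with equality for the first sine mode sin(π(x−x₀)/L) (x₀ the left endpoint), so the inequality holds for all u iff (1−α)(π/L)² ≥ α − c, i.e. α ≤ ((π/L)² + c)/((π/L)² + 1) = (1 + c(L/π)²)/(1 + (L/π)²). (Direct route, valid since c ≤ 0: Poincaré gives c∫u² ≥ c(L/π)²∫(u')², so a(u,u) ≥ (1 + c(L/π)²)∫(u')², while ||u||_{H^1}² ≤ (1 + (L/π)²)∫(u')²; dividing yields the same α.) With (π/L)² = 4*π^2/9 and c = -3, the largest admissible constant is α = ((π/L)² + c)/((π/L)² + 1).
Simplifying, α = (-27 + 4*π^2)/(9 + 4*π^2).


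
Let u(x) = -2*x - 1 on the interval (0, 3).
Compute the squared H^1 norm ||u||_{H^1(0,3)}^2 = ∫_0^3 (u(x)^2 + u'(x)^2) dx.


||u||_{H^1}^2 = 69

The H^1 norm (squared) on an interval (0, L) is
  ||u||_{H^1}^2 = ∫_0^L u(x)^2 dx + ∫_0^L u'(x)^2 dx.
Compute u'(x) = -2.
Then u(x)^2 = 4*x**2 + 4*x + 1 and u'(x)^2 = 4.
Integrate each monomial from 0 to 3 using ∫_0^3 c·x^n dx = c·3^(n+1)/(n+1):
  ∫_0^3 u(x)^2 dx = ∫_0^3 (4*x^2 + 4*x + 1) dx. Term by term:
    ∫_0^3 4*x^2 dx = 36;  ∫_0^3 4*x dx = 18;  ∫_0^3 1 dx = 3.
  Sum: 36 + 18 + 3 = 57.
  ∫_0^3 u'(x)^2 dx = ∫_0^3 (4) dx. Term by term:
    ∫_0^3 4 dx = 12.
Adding: ||u||_{H^1}^2 = 57 + 12 = 69.


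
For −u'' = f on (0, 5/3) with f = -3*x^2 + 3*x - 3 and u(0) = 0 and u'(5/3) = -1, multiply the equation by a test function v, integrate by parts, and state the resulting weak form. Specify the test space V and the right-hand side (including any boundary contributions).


V = {v ∈ H^1(0, 5/3) : v(0) = 0} (test functions vanish at x = 0 where u is specified); weak form: ∫_0^5/3 u'v' dx = ∫_0^5/3 (-3*x^2 + 3*x - 3) v dx − v(5/3) for all v ∈ V.

Multiply both sides by a test function v and integrate from 0 to 5/3:
  ∫_0^5/3 −u''(x) v(x) dx = ∫_0^5/3 f(x) v(x) dx.
Integrate the LHS by parts once:
  ∫_0^5/3 −u'' v dx = −[u'(x) v(x)]_0^5/3 + ∫_0^5/3 u'(x) v'(x) dx.
Thus ∫_0^5/3 u'(x) v'(x) dx = ∫_0^5/3 f(x) v(x) dx + [u'(x) v(x)]_0^5/3.
Choose V so that boundary terms are either known or forced to vanish.
Mixed BC: u(0) = 0 (Dirichlet) and u'(5/3) = -1 (Neumann). Define V = {v ∈ H^1(0, 5/3) : v(0) = 0}. Then [u' v]_0^5/3 = u'(5/3)·v(5/3) − u'(0)·0 = − v(5/3).
Weak formulation: find u (satisfying any essential BC) such that ∫_0^5/3 u'(x) v'(x) dx = ∫_0^5/3 f v dx − v(5/3) for all v ∈ V (Dirichlet at 0 absorbed into V; Neumann datum at x = 5/3 contributes the boundary term).
Substituting f(x) = -3*x^2 + 3*x - 3, the right-hand side is ∫_0^5/3 (-3*x^2 + 3*x - 3) v dx − v(5/3).


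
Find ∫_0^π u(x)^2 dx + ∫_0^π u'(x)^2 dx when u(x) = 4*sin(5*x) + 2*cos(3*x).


||u||_{H^1(0,π)}^2 = 228*π

u'(x) = -6*sin(3*x) + 20*cos(5*x).
Expand u² and (u')² and integrate term by term on (0, π), using: for integers n ≥ 1, ∫_0^π sin²(nx) dx = ∫_0^π cos²(nx) dx = π/2; for n ≠ n', ∫_0^π sin(nx)sin(n'x) dx = ∫_0^π cos(nx)cos(n'x) dx = 0; and by product-to-sum, ∫_0^π sin(nx)cos(n'x) dx = ½∫_0^π [sin((n+n')x) + sin((n−n')x)] dx, which is 0 when n+n' is even and 2n/(n²−n'²) when n+n' is odd (it need not vanish on (0, π)).
  u² squared terms: (2)²·∫cos(3x)² dx = 4·π/2 = 2*π;  (4)²·∫sin(5x)² dx = 16·π/2 = 8*π.
  u² cross terms: 2·(2)·(4)·∫cos(3x)·sin(5x) dx = 16·(0) = 0.
  So ∫_0^π u² dx = 2*π + 8*π + 0 = 10*π.
  (u')² squared terms: (-6)²·∫sin(3x)² dx = 36·π/2 = 18*π;  (20)²·∫cos(5x)² dx = 400·π/2 = 200*π.
  (u')² cross terms: 2·(-6)·(20)·∫sin(3x)·cos(5x) dx = -240·(0) = 0.
  So ∫_0^π (u')² dx = 18*π + 200*π + 0 = 218*π.
||u||_{H^1}^2 = (10*π) + (218*π) = 228*π.


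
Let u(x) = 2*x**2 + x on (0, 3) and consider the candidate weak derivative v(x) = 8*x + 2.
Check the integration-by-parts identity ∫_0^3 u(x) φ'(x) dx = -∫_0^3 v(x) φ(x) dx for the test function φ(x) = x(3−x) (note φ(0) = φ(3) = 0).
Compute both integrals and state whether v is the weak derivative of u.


LHS = -63/2, RHS = -63. No, v is not the weak derivative of u.

u(x) = 2*x**2 + x, classical derivative u'(x) = 4*x + 1.
φ(x) = x(3−x), so φ'(x) = 3 - 2*x.
Note φ(0) = φ(3) = 0, so the boundary term u·φ vanishes.
LHS = ∫_0^3 u(x) φ'(x) dx = ∫_0^3 (-4*x^3 + 4*x^2 + 3*x) dx. Term by term:
  ∫_0^3 -4*x^3 dx = -81;  ∫_0^3 4*x^2 dx = 36;  ∫_0^3 3*x dx = 27/2.
Sum: -81 + 36 + 27/2 = -63/2.
So LHS = -63/2.
∫_0^3 v(x) φ(x) dx = ∫_0^3 (-8*x^3 + 22*x^2 + 6*x) dx. Term by term:
  ∫_0^3 -8*x^3 dx = -162;  ∫_0^3 22*x^2 dx = 198;  ∫_0^3 6*x dx = 27.
Sum: -162 + 198 + 27 = 63.
So RHS = -∫_0^3 v(x) φ(x) dx = -63.
LHS − RHS = 63/2 ≠ 0, so the identity fails.
(For a valid weak derivative the identity must hold for EVERY test function, in particular this one. The failure shows v is NOT the weak derivative of u.)
Correct weak derivative would be u'(x) = 4*x + 1.


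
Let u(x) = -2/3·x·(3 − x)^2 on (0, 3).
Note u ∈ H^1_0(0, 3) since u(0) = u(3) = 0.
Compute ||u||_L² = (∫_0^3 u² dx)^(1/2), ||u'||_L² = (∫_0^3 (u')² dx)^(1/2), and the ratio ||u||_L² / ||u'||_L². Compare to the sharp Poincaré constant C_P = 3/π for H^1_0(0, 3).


||u||_L² / ||u'||_L² = 3*sqrt(14)/14 < C_P = 3/π.

u(x) = -2/3·x·(3 − x)^2, so u'(x) = 2*(1 - x)*(x - 3).
u(x) = -2/3·x·(3 − x)^2 vanishes at x = 0 and x = 3, so u ∈ H^1_0(0, 3). Differentiate via the product rule and integrate the resulting polynomials term by term.
  ∫_0^3 u² dx = ∫_0^3 (4*x^6/9 - 16*x^5/3 + 24*x^4 - 48*x^3 + 36*x^2) dx. Term by term:
    ∫_0^3 4*x^6/9 dx = 972/7;  ∫_0^3 -16*x^5/3 dx = -648;  ∫_0^3 24*x^4 dx = 5832/5;
    ∫_0^3 -48*x^3 dx = -972;  ∫_0^3 36*x^2 dx = 324.
  Sum: 972/7 − 648 + 5832/5 − 972 + 324 = 324/35.
  ∫_0^3 (u')² dx = ∫_0^3 (4*x^4 - 32*x^3 + 88*x^2 - 96*x + 36) dx. Term by term:
    ∫_0^3 4*x^4 dx = 972/5;  ∫_0^3 -32*x^3 dx = -648;  ∫_0^3 88*x^2 dx = 792;
    ∫_0^3 -96*x dx = -432;  ∫_0^3 36 dx = 108.
  Sum: 972/5 − 648 + 792 − 432 + 108 = 72/5.
∫_0^3 u² dx = 324/35, so ||u||_L² = 18*sqrt(35)/35.
∫_0^3 (u')² dx = 72/5, so ||u'||_L² = 6*sqrt(10)/5.
Ratio ||u||_L² / ||u'||_L² = 3*sqrt(14)/14.
Sharp Poincaré constant on H^1_0(0, 3) is C_P = L/π = 3/π, achieved by sin(π/3·x).
A polynomial bump cannot attain the sharp Poincaré constant (only the first sine eigenfunction does), so the ratio is strictly less than C_P, consistent with ||u||_L² ≤ C_P ||u'||_L².


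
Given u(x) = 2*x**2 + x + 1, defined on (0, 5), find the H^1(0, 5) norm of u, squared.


||u||_{H^1}^2 = 4135

The H^1 norm (squared) on an interval (0, L) is
  ||u||_{H^1}^2 = ∫_0^L u(x)^2 dx + ∫_0^L u'(x)^2 dx.
Compute u'(x) = 4*x + 1.
Then u(x)^2 = 4*x**4 + 4*x**3 + 5*x**2 + 2*x + 1 and u'(x)^2 = 16*x**2 + 8*x + 1.
Integrate each monomial from 0 to 5 using ∫_0^5 c·x^n dx = c·5^(n+1)/(n+1):
  ∫_0^5 u(x)^2 dx = ∫_0^5 (4*x^4 + 4*x^3 + 5*x^2 + 2*x + 1) dx. Term by term:
    ∫_0^5 4*x^4 dx = 2500;  ∫_0^5 4*x^3 dx = 625;  ∫_0^5 5*x^2 dx = 625/3;
    ∫_0^5 2*x dx = 25;  ∫_0^5 1 dx = 5.
  Sum: 2500 + 625 + 625/3 + 25 + 5 = 10090/3.
  ∫_0^5 u'(x)^2 dx = ∫_0^5 (16*x^2 + 8*x + 1) dx. Term by term:
    ∫_0^5 16*x^2 dx = 2000/3;  ∫_0^5 8*x dx = 100;  ∫_0^5 1 dx = 5.
  Sum: 2000/3 + 100 + 5 = 2315/3.
Adding: ||u||_{H^1}^2 = 10090/3 + 2315/3 = 4135.


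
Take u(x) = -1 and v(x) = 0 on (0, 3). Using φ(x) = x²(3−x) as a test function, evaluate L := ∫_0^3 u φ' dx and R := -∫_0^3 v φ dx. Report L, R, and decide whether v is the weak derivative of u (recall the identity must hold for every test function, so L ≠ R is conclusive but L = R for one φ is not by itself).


LHS = 0, RHS = 0. Yes, v = u' weakly.

u(x) = -1, classical derivative u'(x) = 0.
φ(x) = x²(3−x), so φ'(x) = 3*x*(2 - x).
Note φ(0) = φ(3) = 0, so the boundary term u·φ vanishes.
LHS = ∫_0^3 u(x) φ'(x) dx = ∫_0^3 (3*x^2 - 6*x) dx. Term by term:
  ∫_0^3 3*x^2 dx = 27;  ∫_0^3 -6*x dx = -27.
Sum: 27 − 27 = 0.
So LHS = 0.
∫_0^3 v(x) φ(x) dx = ∫_0^3 (0) dx. Term by term:
  ∫_0^3 0 dx = 0.
So RHS = -∫_0^3 v(x) φ(x) dx = 0.
LHS = RHS, so the identity holds for this test φ.
Moreover u is smooth here and v(x) = u'(x) = 0 pointwise, so the identity holds for every test function. Hence v is the weak derivative of u.


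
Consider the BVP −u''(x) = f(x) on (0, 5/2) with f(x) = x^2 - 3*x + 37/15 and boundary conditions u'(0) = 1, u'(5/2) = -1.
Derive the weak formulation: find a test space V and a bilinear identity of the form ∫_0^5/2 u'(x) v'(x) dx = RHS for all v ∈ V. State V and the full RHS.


V = H^1(0, 5/2) (v unrestricted at boundary; u is determined up to an additive constant); weak form: ∫_0^5/2 u'v' dx = ∫_0^5/2 (x^2 - 3*x + 37/15) v dx − v(5/2) − v(0) for all v ∈ V.

Multiply both sides by a test function v and integrate from 0 to 5/2:
  ∫_0^5/2 −u''(x) v(x) dx = ∫_0^5/2 f(x) v(x) dx.
Integrate the LHS by parts once:
  ∫_0^5/2 −u'' v dx = −[u'(x) v(x)]_0^5/2 + ∫_0^5/2 u'(x) v'(x) dx.
Thus ∫_0^5/2 u'(x) v'(x) dx = ∫_0^5/2 f(x) v(x) dx + [u'(x) v(x)]_0^5/2.
Choose V so that boundary terms are either known or forced to vanish.
u has inhomogeneous Neumann u'(0) = 1, u'(5/2) = -1. [u' v]_0^5/2 = (-1)·v(5/2) − (1)·v(0) = − v(5/2) − v(0). Take V = H^1(0, 5/2); boundary term becomes part of RHS.
Weak formulation: find u (satisfying any essential BC) such that ∫_0^5/2 u'(x) v'(x) dx = ∫_0^5/2 f v dx − v(5/2) − v(0) for all v ∈ V (Neumann data are natural BCs: they enter the RHS as boundary terms).
Substituting f(x) = x^2 - 3*x + 37/15, the right-hand side is ∫_0^5/2 (x^2 - 3*x + 37/15) v dx − v(5/2) − v(0).
Compatibility check (pure Neumann): taking v ≡ 1 ∈ V gives 0 = ∫_0^5/2 f dx + (-1) − (1), i.e. ∫_0^5/2 f dx must equal u'(0) − u'(5/2) = 2. Indeed ∫_0^5/2 (x^2 - 3*x + 37/15) dx = 2, so the data are compatible. The solution is then unique only up to an additive constant (fix it e.g. by requiring ∫_0^5/2 u dx = 0).


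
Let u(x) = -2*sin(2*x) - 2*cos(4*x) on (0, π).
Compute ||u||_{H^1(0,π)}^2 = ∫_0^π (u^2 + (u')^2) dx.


||u||_{H^1(0,π)}^2 = 44*π

u'(x) = 8*sin(4*x) - 4*cos(2*x).
Expand u² and (u')² and integrate term by term on (0, π), using: for integers n ≥ 1, ∫_0^π sin²(nx) dx = ∫_0^π cos²(nx) dx = π/2; for n ≠ n', ∫_0^π sin(nx)sin(n'x) dx = ∫_0^π cos(nx)cos(n'x) dx = 0; and by product-to-sum, ∫_0^π sin(nx)cos(n'x) dx = ½∫_0^π [sin((n+n')x) + sin((n−n')x)] dx, which is 0 when n+n' is even and 2n/(n²−n'²) when n+n' is odd (it need not vanish on (0, π)).
  u² squared terms: (-2)²·∫cos(4x)² dx = 4·π/2 = 2*π;  (-2)²·∫sin(2x)² dx = 4·π/2 = 2*π.
  u² cross terms: 2·(-2)·(-2)·∫cos(4x)·sin(2x) dx = 8·(0) = 0.
  So ∫_0^π u² dx = 2*π + 2*π + 0 = 4*π.
  (u')² squared terms: (-4)²·∫cos(2x)² dx = 16·π/2 = 8*π;  (8)²·∫sin(4x)² dx = 64·π/2 = 32*π.
  (u')² cross terms: 2·(-4)·(8)·∫cos(2x)·sin(4x) dx = -64·(0) = 0.
  So ∫_0^π (u')² dx = 8*π + 32*π + 0 = 40*π.
||u||_{H^1}^2 = (4*π) + (40*π) = 44*π.


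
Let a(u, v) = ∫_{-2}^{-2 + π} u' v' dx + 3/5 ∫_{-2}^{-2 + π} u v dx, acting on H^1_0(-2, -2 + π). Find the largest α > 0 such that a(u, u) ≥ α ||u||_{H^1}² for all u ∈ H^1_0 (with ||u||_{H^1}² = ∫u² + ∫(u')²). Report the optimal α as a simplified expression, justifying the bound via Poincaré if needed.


α = 4/5

Coercivity of a(·,·) on H^1_0(-2, -2 + π) means a(u, u) ≥ α ||u||_{H^1}² for every u ∈ H^1_0.
The interval has length L = π, and Poincaré/coercivity depend only on L. Here a(u, u) = ∫(u')² + (3/5)·∫u².
Here 0 < c = 3/5 < 1. The condition a(u,u) ≥ α||u||_{H^1}² reads (1−α)∫(u')² ≥ (α−c)∫u². Any admissible α is ≤ 1 (rapidly oscillating u have ∫u²/∫(u')² → 0), and α = 1 would force 0 ≥ (1−c)∫u², impossible since c < 1; so 1−α > 0. By the sharp Poincaré inequality on H^1_0 of an interval of length L, ∫(u')² ≥ (π/L)²∫u² with equality for the first sine mode sin(π(x−x₀)/L) (x₀ the left endpoint), so the inequality holds for all u iff (1−α)(π/L)² ≥ α − c, i.e. α ≤ ((π/L)² + c)/((π/L)² + 1) = (1 + c(L/π)²)/(1 + (L/π)²). With (π/L)² = 1 and c = 3/5, the largest admissible constant is α = ((π/L)² + c)/((π/L)² + 1).
Simplifying, α = 4/5.


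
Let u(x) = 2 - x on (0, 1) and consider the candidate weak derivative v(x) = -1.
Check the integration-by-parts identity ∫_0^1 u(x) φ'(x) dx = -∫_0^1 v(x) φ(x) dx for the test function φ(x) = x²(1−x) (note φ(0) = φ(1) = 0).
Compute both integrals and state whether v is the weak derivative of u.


LHS = 1/12, RHS = 1/12. Yes, v = u' weakly.

u(x) = 2 - x, classical derivative u'(x) = -1.
φ(x) = x²(1−x), so φ'(x) = x*(2 - 3*x).
Note φ(0) = φ(1) = 0, so the boundary term u·φ vanishes.
LHS = ∫_0^1 u(x) φ'(x) dx = ∫_0^1 (3*x^3 - 8*x^2 + 4*x) dx. Term by term:
  ∫_0^1 3*x^3 dx = 3/4;  ∫_0^1 -8*x^2 dx = -8/3;  ∫_0^1 4*x dx = 2.
Sum: 3/4 − 8/3 + 2 = 1/12.
So LHS = 1/12.
∫_0^1 v(x) φ(x) dx = ∫_0^1 (x^3 - x^2) dx. Term by term:
  ∫_0^1 x^3 dx = 1/4;  ∫_0^1 -x^2 dx = -1/3.
Sum: 1/4 − 1/3 = -1/12.
So RHS = -∫_0^1 v(x) φ(x) dx = 1/12.
LHS = RHS, so the identity holds for this test φ.
Moreover u is smooth here and v(x) = u'(x) = -1 pointwise, so the identity holds for every test function. Hence v is the weak derivative of u.


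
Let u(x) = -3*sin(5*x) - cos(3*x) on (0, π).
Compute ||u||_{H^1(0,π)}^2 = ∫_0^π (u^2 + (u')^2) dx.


||u||_{H^1(0,π)}^2 = 122*π

u'(x) = 3*sin(3*x) - 15*cos(5*x).
Expand u² and (u')² and integrate term by term on (0, π), using: for integers n ≥ 1, ∫_0^π sin²(nx) dx = ∫_0^π cos²(nx) dx = π/2; for n ≠ n', ∫_0^π sin(nx)sin(n'x) dx = ∫_0^π cos(nx)cos(n'x) dx = 0; and by product-to-sum, ∫_0^π sin(nx)cos(n'x) dx = ½∫_0^π [sin((n+n')x) + sin((n−n')x)] dx, which is 0 when n+n' is even and 2n/(n²−n'²) when n+n' is odd (it need not vanish on (0, π)).
  u² squared terms: (-1)²·∫cos(3x)² dx = 1·π/2 = π/2;  (-3)²·∫sin(5x)² dx = 9·π/2 = 9*π/2.
  u² cross terms: 2·(-1)·(-3)·∫cos(3x)·sin(5x) dx = 6·(0) = 0.
  So ∫_0^π u² dx = π/2 + 9*π/2 + 0 = 5*π.
  (u')² squared terms: (-15)²·∫cos(5x)² dx = 225·π/2 = 225*π/2;  (3)²·∫sin(3x)² dx = 9·π/2 = 9*π/2.
  (u')² cross terms: 2·(-15)·(3)·∫cos(5x)·sin(3x) dx = -90·(0) = 0.
  So ∫_0^π (u')² dx = 225*π/2 + 9*π/2 + 0 = 117*π.
||u||_{H^1}^2 = (5*π) + (117*π) = 122*π.


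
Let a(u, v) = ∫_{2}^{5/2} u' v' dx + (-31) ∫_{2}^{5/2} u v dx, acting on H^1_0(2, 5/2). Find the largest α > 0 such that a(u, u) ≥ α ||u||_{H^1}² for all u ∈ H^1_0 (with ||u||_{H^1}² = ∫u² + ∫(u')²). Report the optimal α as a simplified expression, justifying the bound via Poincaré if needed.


α = (-31 + 4*π^2)/(1 + 4*π^2)

Coercivity of a(·,·) on H^1_0(2, 5/2) means a(u, u) ≥ α ||u||_{H^1}² for every u ∈ H^1_0.
The interval has length L = 1/2, and Poincaré/coercivity depend only on L. Here a(u, u) = ∫(u')² + (-31)·∫u².
Here c = -31 < 0 with |c| < (π/L)² = 4*π^2, so coercivity still holds. The condition a(u,u) ≥ α||u||_{H^1}² reads (1−α)∫(u')² ≥ (α−c)∫u². Any admissible α is ≤ 1 (rapidly oscillating u have ∫u²/∫(u')² → 0), and α = 1 would force 0 ≥ (1−c)∫u², impossible since c < 1; so 1−α > 0. By the sharp Poincaré inequality on H^1_0 of an interval of length L, ∫(u')² ≥ (π/L)²∫u² with equality for the first sine mode sin(π(x−x₀)/L) (x₀ the left endpoint), so the inequality holds for all u iff (1−α)(π/L)² ≥ α − c, i.e. α ≤ ((π/L)² + c)/((π/L)² + 1) = (1 + c(L/π)²)/(1 + (L/π)²). (Direct route, valid since c ≤ 0: Poincaré gives c∫u² ≥ c(L/π)²∫(u')², so a(u,u) ≥ (1 + c(L/π)²)∫(u')², while ||u||_{H^1}² ≤ (1 + (L/π)²)∫(u')²; dividing yields the same α.) With (π/L)² = 4*π^2 and c = -31, the largest admissible constant is α = ((π/L)² + c)/((π/L)² + 1).
Simplifying, α = (-31 + 4*π^2)/(1 + 4*π^2).


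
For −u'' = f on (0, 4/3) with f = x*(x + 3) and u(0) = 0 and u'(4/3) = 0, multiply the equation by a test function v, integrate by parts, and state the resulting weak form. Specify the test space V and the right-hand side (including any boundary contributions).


V = {v ∈ H^1(0, 4/3) : v(0) = 0} (test functions vanish at x = 0 where u is specified); weak form: ∫_0^4/3 u'v' dx = ∫_0^4/3 (x*(x + 3)) v dx for all v ∈ V.

Multiply both sides by a test function v and integrate from 0 to 4/3:
  ∫_0^4/3 −u''(x) v(x) dx = ∫_0^4/3 f(x) v(x) dx.
Integrate the LHS by parts once:
  ∫_0^4/3 −u'' v dx = −[u'(x) v(x)]_0^4/3 + ∫_0^4/3 u'(x) v'(x) dx.
Thus ∫_0^4/3 u'(x) v'(x) dx = ∫_0^4/3 f(x) v(x) dx + [u'(x) v(x)]_0^4/3.
Choose V so that boundary terms are either known or forced to vanish.
Mixed BC: u(0) = 0 (Dirichlet) and u'(4/3) = 0 (Neumann). Define V = {v ∈ H^1(0, 4/3) : v(0) = 0}. Then [u' v]_0^4/3 = u'(4/3)·v(4/3) − u'(0)·0 = 0.
Weak formulation: find u (satisfying any essential BC) such that ∫_0^4/3 u'(x) v'(x) dx = ∫_0^4/3 f v dx for all v ∈ V (Dirichlet at 0 absorbed into V; the Neumann datum at x = 4/3 is zero, so no boundary term remains).
Substituting f(x) = x*(x + 3), the right-hand side is ∫_0^4/3 (x*(x + 3)) v dx.


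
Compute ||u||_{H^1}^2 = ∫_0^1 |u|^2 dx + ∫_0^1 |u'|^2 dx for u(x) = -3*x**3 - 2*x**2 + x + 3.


||u||_{H^1}^2 = 7613/210

The H^1 norm (squared) on an interval (0, L) is
  ||u||_{H^1}^2 = ∫_0^L u(x)^2 dx + ∫_0^L u'(x)^2 dx.
Compute u'(x) = -9*x**2 - 4*x + 1.
Then u(x)^2 = 9*x**6 + 12*x**5 - 2*x**4 - 22*x**3 - 11*x**2 + 6*x + 9 and u'(x)^2 = 81*x**4 + 72*x**3 - 2*x**2 - 8*x + 1.
Integrate each monomial from 0 to 1 using ∫_0^1 c·x^n dx = c·1^(n+1)/(n+1):
  ∫_0^1 u(x)^2 dx = ∫_0^1 (9*x^6 + 12*x^5 - 2*x^4 - 22*x^3 - 11*x^2 + 6*x + 9) dx. Term by term:
    ∫_0^1 9*x^6 dx = 9/7;  ∫_0^1 12*x^5 dx = 2;  ∫_0^1 -2*x^4 dx = -2/5;
    ∫_0^1 -22*x^3 dx = -11/2;  ∫_0^1 -11*x^2 dx = -11/3;  ∫_0^1 6*x dx = 3;
    ∫_0^1 9 dx = 9.
  Sum: 9/7 + 2 − 2/5 − 11/2 − 11/3 + 3 + 9 = 1201/210.
  ∫_0^1 u'(x)^2 dx = ∫_0^1 (81*x^4 + 72*x^3 - 2*x^2 - 8*x + 1) dx. Term by term:
    ∫_0^1 81*x^4 dx = 81/5;  ∫_0^1 72*x^3 dx = 18;  ∫_0^1 -2*x^2 dx = -2/3;
    ∫_0^1 -8*x dx = -4;  ∫_0^1 1 dx = 1.
  Sum: 81/5 + 18 − 2/3 − 4 + 1 = 458/15.
Adding: ||u||_{H^1}^2 = 1201/210 + 458/15 = 7613/210.


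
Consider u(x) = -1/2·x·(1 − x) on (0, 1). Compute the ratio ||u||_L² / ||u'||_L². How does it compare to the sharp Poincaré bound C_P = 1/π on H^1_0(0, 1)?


||u||_L² / ||u'||_L² = sqrt(10)/10 < C_P = 1/π.

u(x) = -1/2·x·(1 − x), so u'(x) = x - 1/2.
u(x) = -1/2·x·(1 − x) vanishes at x = 0 and x = 1, so u ∈ H^1_0(0, 1). Differentiate via the product rule and integrate the resulting polynomials term by term.
  ∫_0^1 u² dx = ∫_0^1 (x^4/4 - x^3/2 + x^2/4) dx. Term by term:
    ∫_0^1 x^4/4 dx = 1/20;  ∫_0^1 -x^3/2 dx = -1/8;  ∫_0^1 x^2/4 dx = 1/12.
  Sum: 1/20 − 1/8 + 1/12 = 1/120.
  ∫_0^1 (u')² dx = ∫_0^1 (x^2 - x + 1/4) dx. Term by term:
    ∫_0^1 x^2 dx = 1/3;  ∫_0^1 -x dx = -1/2;  ∫_0^1 1/4 dx = 1/4.
  Sum: 1/3 − 1/2 + 1/4 = 1/12.
∫_0^1 u² dx = 1/120, so ||u||_L² = sqrt(30)/60.
∫_0^1 (u')² dx = 1/12, so ||u'||_L² = sqrt(3)/6.
Ratio ||u||_L² / ||u'||_L² = sqrt(10)/10.
Sharp Poincaré constant on H^1_0(0, 1) is C_P = L/π = 1/π, achieved by sin(π·x).
A polynomial bump cannot attain the sharp Poincaré constant (only the first sine eigenfunction does), so the ratio is strictly less than C_P, consistent with ||u||_L² ≤ C_P ||u'||_L².


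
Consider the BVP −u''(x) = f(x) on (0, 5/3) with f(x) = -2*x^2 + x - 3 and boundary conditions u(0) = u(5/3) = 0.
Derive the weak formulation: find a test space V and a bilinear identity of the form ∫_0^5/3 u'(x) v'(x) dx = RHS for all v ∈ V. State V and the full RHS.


V = H^1_0(0, 5/3) (so v(0) = v(5/3) = 0); weak form: ∫_0^5/3 u'v' dx = ∫_0^5/3 (-2*x^2 + x - 3) v dx for all v ∈ V.

Multiply both sides by a test function v and integrate from 0 to 5/3:
  ∫_0^5/3 −u''(x) v(x) dx = ∫_0^5/3 f(x) v(x) dx.
Integrate the LHS by parts once:
  ∫_0^5/3 −u'' v dx = −[u'(x) v(x)]_0^5/3 + ∫_0^5/3 u'(x) v'(x) dx.
Thus ∫_0^5/3 u'(x) v'(x) dx = ∫_0^5/3 f(x) v(x) dx + [u'(x) v(x)]_0^5/3.
Choose V so that boundary terms are either known or forced to vanish.
u is Dirichlet: u(0) = u(5/3) = 0. Let V = H^1_0(0, 5/3); then v(0) = v(5/3) = 0, and [u' v]_0^5/3 = 0.
Weak formulation: find u (satisfying any essential BC) such that ∫_0^5/3 u'(x) v'(x) dx = ∫_0^5/3 f v dx for all v ∈ V.
Substituting f(x) = -2*x^2 + x - 3, the right-hand side is ∫_0^5/3 (-2*x^2 + x - 3) v dx.


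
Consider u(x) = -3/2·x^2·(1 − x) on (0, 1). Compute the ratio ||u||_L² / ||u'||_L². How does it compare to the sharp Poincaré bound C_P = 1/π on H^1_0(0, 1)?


||u||_L² / ||u'||_L² = sqrt(14)/14 < C_P = 1/π.

u(x) = -3/2·x^2·(1 − x), so u'(x) = 3*x*(3*x - 2)/2.
u(x) = -3/2·x^2·(1 − x) vanishes at x = 0 and x = 1, so u ∈ H^1_0(0, 1). Differentiate via the product rule and integrate the resulting polynomials term by term.
  ∫_0^1 u² dx = ∫_0^1 (9*x^6/4 - 9*x^5/2 + 9*x^4/4) dx. Term by term:
    ∫_0^1 9*x^6/4 dx = 9/28;  ∫_0^1 -9*x^5/2 dx = -3/4;  ∫_0^1 9*x^4/4 dx = 9/20.
  Sum: 9/28 − 3/4 + 9/20 = 3/140.
  ∫_0^1 (u')² dx = ∫_0^1 (81*x^4/4 - 27*x^3 + 9*x^2) dx. Term by term:
    ∫_0^1 81*x^4/4 dx = 81/20;  ∫_0^1 -27*x^3 dx = -27/4;  ∫_0^1 9*x^2 dx = 3.
  Sum: 81/20 − 27/4 + 3 = 3/10.
∫_0^1 u² dx = 3/140, so ||u||_L² = sqrt(105)/70.
∫_0^1 (u')² dx = 3/10, so ||u'||_L² = sqrt(30)/10.
Ratio ||u||_L² / ||u'||_L² = sqrt(14)/14.
Sharp Poincaré constant on H^1_0(0, 1) is C_P = L/π = 1/π, achieved by sin(π·x).
A polynomial bump cannot attain the sharp Poincaré constant (only the first sine eigenfunction does), so the ratio is strictly less than C_P, consistent with ||u||_L² ≤ C_P ||u'||_L².


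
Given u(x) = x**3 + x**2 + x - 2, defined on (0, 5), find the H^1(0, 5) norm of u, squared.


||u||_{H^1}^2 = 360475/14

The H^1 norm (squared) on an interval (0, L) is
  ||u||_{H^1}^2 = ∫_0^L u(x)^2 dx + ∫_0^L u'(x)^2 dx.
Compute u'(x) = 3*x**2 + 2*x + 1.
Then u(x)^2 = x**6 + 2*x**5 + 3*x**4 - 2*x**3 - 3*x**2 - 4*x + 4 and u'(x)^2 = 9*x**4 + 12*x**3 + 10*x**2 + 4*x + 1.
Integrate each monomial from 0 to 5 using ∫_0^5 c·x^n dx = c·5^(n+1)/(n+1):
  ∫_0^5 u(x)^2 dx = ∫_0^5 (x^6 + 2*x^5 + 3*x^4 - 2*x^3 - 3*x^2 - 4*x + 4) dx. Term by term:
    ∫_0^5 x^6 dx = 78125/7;  ∫_0^5 2*x^5 dx = 15625/3;  ∫_0^5 3*x^4 dx = 1875;
    ∫_0^5 -2*x^3 dx = -625/2;  ∫_0^5 -3*x^2 dx = -125;  ∫_0^5 -4*x dx = -50;
    ∫_0^5 4 dx = 20.
  Sum: 78125/7 + 15625/3 + 1875 − 625/2 − 125 − 50 + 20 = 746615/42.
  ∫_0^5 u'(x)^2 dx = ∫_0^5 (9*x^4 + 12*x^3 + 10*x^2 + 4*x + 1) dx. Term by term:
    ∫_0^5 9*x^4 dx = 5625;  ∫_0^5 12*x^3 dx = 1875;  ∫_0^5 10*x^2 dx = 1250/3;
    ∫_0^5 4*x dx = 50;  ∫_0^5 1 dx = 5.
  Sum: 5625 + 1875 + 1250/3 + 50 + 5 = 23915/3.
Adding: ||u||_{H^1}^2 = 746615/42 + 23915/3 = 360475/14.
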